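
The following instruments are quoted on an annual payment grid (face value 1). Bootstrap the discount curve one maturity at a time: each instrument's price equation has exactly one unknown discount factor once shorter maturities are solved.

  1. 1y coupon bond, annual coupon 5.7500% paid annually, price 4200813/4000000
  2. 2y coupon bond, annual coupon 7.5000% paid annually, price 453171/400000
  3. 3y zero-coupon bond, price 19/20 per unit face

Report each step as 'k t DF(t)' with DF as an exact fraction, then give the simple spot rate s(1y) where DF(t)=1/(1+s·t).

1 1 9931/10000
2 2 4923/5000
3 3 19/20
s(1y) = (1/(9931/10000) − 1)/(1) = 69/9931 ≈ 0.6948%

step 1 [1y] bond c/1=23/400: DF=(4200813/4000000 − 23/400·(0))/(1+23/400) = 9931/10000 ≈ 0.993100
step 2 [2y] bond c/1=3/40: DF=(453171/400000 − 3/40·(0.993100))/(1+3/40) = 4923/5000 ≈ 0.984600
step 3 [3y] zero: DF = P = 19/20 ≈ 0.950000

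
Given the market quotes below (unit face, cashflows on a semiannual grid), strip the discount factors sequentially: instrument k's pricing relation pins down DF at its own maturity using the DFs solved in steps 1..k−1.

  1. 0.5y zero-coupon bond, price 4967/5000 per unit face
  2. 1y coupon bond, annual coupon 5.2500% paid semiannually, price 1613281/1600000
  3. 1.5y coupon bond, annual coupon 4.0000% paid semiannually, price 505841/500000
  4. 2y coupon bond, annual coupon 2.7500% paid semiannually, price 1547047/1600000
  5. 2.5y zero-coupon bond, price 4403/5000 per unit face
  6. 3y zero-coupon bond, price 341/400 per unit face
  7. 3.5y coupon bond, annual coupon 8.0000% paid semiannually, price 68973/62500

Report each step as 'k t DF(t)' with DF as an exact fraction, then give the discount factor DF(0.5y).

1 1/2 4967/5000
2 1 9571/10000
3 3/2 596/625
4 2 1143/1250
5 5/2 4403/5000
6 3 341/400
7 7/2 2119/2500
DF(0.5y) = 4967/5000 ≈ 0.993400

step 1 [0.5y] zero: DF = P = 4967/5000 ≈ 0.993400
step 2 [1y] bond c/2=21/800: DF=(1613281/1600000 − 21/800·(0.993400))/(1+21/800) = 9571/10000 ≈ 0.957100
step 3 [1.5y] bond c/2=1/50: DF=(505841/500000 − 1/50·(0.993400+0.957100))/(1+1/50) = 596/625 ≈ 0.953600
step 4 [2y] bond c/2=11/800: DF=(1547047/1600000 − 11/800·(0.993400+0.957100+0.953600))/(1+11/800) = 1143/1250 ≈ 0.914400
step 5 [2.5y] zero: DF = P = 4403/5000 ≈ 0.880600
step 6 [3y] zero: DF = P = 341/400 ≈ 0.852500
step 7 [3.5y] bond c/2=1/25: DF=(68973/62500 − 1/25·(0.993400+0.957100+0.953600+0.914400+0.880600+0.852500))/(1+1/25) = 2119/2500 ≈ 0.847600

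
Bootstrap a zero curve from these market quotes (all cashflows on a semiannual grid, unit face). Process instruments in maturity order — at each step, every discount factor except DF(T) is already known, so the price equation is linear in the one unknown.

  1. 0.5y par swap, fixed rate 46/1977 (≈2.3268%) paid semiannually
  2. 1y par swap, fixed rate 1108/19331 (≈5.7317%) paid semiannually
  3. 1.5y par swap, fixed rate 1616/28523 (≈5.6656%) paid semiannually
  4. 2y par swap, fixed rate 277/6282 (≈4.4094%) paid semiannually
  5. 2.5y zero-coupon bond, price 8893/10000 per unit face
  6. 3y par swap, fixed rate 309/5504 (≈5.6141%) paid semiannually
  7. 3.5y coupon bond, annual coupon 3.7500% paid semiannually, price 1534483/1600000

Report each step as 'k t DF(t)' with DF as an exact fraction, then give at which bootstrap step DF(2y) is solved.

1 1/2 1977/2000
2 1 4723/5000
3 3/2 1149/1250
4 2 9169/10000
5 5/2 8893/10000
6 3 1691/2000
7 7/2 8401/10000
DF(2y) is solved at step 4

step 1 [0.5y] swap r/2=23/1977: DF=(1 − 23/1977·(0))/(1+23/1977) = 1977/2000 ≈ 0.988500
step 2 [1y] swap r/2=554/19331: DF=(1 − 554/19331·(0.988500))/(1+554/19331) = 4723/5000 ≈ 0.944600
step 3 [1.5y] swap r/2=808/28523: DF=(1 − 808/28523·(0.988500+0.944600))/(1+808/28523) = 1149/1250 ≈ 0.919200
step 4 [2y] swap r/2=277/12564: DF=(1 − 277/12564·(0.988500+0.944600+0.919200))/(1+277/12564) = 9169/10000 ≈ 0.916900
step 5 [2.5y] zero: DF = P = 8893/10000 ≈ 0.889300
step 6 [3y] swap r/2=309/11008: DF=(1 − 309/11008·(0.988500+0.944600+0.919200+0.916900+0.889300))/(1+309/11008) = 1691/2000 ≈ 0.845500
step 7 [3.5y] bond c/2=3/160: DF=(1534483/1600000 − 3/160·(0.988500+0.944600+0.919200+0.916900+0.889300+0.845500))/(1+3/160) = 8401/10000 ≈ 0.840100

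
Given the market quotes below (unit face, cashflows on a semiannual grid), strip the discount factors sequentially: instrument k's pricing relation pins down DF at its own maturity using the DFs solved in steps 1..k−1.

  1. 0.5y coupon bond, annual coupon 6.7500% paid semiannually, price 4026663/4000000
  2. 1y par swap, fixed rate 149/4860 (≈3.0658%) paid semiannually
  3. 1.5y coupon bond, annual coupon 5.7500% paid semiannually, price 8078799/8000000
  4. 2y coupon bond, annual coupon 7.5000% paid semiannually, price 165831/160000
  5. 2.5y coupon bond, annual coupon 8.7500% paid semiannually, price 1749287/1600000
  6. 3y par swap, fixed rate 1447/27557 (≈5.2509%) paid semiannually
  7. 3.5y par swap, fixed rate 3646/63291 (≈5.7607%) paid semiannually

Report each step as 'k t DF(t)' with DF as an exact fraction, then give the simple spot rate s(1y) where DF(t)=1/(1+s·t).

step 1 [0.5y] bond c/2=27/800: DF=(4026663/4000000 − 27/800·(0))/(1+27/800) = 4869/5000 ≈ 0.973800
step 2 [1y] swap r/2=149/9720: DF=(1 − 149/9720·(0.973800))/(1+149/9720) = 4851/5000 ≈ 0.970200
step 3 [1.5y] bond c/2=23/800: DF=(8078799/8000000 − 23/800·(0.973800+0.970200))/(1+23/800) = 9273/10000 ≈ 0.927300
step 4 [2y] bond c/2=3/80: DF=(165831/160000 − 3/80·(0.973800+0.970200+0.927300))/(1+3/80) = 1119/1250 ≈ 0.895200
step 5 [2.5y] bond c/2=7/160: DF=(1749287/1600000 − 7/160·(0.973800+0.970200+0.927300+0.895200))/(1+7/160) = 556/625 ≈ 0.889600
step 6 [3y] swap r/2=1447/55114: DF=(1 − 1447/55114·(0.973800+0.970200+0.927300+0.895200+0.889600))/(1+1447/55114) = 8553/10000 ≈ 0.855300
step 7 [3.5y] swap r/2=1823/63291: DF=(1 − 1823/63291·(0.973800+0.970200+0.927300+0.895200+0.889600+0.855300))/(1+1823/63291) = 8177/10000 ≈ 0.817700

1 1/2 4869/5000
2 1 4851/5000
3 3/2 9273/10000
4 2 1119/1250
5 5/2 556/625
6 3 8553/10000
7 7/2 8177/10000
s(1y) = (1/(4851/5000) − 1)/(1) = 149/4851 ≈ 3.0715%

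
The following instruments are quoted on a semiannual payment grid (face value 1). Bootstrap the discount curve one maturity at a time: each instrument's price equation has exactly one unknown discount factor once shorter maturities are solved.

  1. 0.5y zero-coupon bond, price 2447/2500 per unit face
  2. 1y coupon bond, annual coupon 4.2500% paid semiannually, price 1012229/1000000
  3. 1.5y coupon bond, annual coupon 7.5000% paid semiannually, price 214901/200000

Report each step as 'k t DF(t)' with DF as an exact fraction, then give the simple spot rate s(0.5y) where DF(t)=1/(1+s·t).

1 1/2 2447/2500
2 1 2427/2500
3 3/2 2413/2500
s(0.5y) = (1/(2447/2500) − 1)/(1/2) = 106/2447 ≈ 4.3318%

step 1 [0.5y] zero: DF = P = 2447/2500 ≈ 0.978800
step 2 [1y] bond c/2=17/800: DF=(1012229/1000000 − 17/800·(0.978800))/(1+17/800) = 2427/2500 ≈ 0.970800
step 3 [1.5y] bond c/2=3/80: DF=(214901/200000 − 3/80·(0.978800+0.970800))/(1+3/80) = 2413/2500 ≈ 0.965200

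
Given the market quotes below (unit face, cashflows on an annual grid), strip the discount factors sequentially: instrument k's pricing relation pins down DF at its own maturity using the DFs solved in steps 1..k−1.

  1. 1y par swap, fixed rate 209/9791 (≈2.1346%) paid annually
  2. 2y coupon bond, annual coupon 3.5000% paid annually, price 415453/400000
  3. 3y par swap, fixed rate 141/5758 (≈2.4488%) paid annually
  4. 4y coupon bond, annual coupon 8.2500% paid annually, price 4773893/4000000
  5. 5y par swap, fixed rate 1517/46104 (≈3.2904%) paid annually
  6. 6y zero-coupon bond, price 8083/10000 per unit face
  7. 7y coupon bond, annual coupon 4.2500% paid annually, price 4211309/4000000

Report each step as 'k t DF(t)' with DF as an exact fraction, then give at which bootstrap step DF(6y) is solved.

1 1 9791/10000
2 2 1213/1250
3 3 1859/2000
4 4 8831/10000
5 5 8483/10000
6 6 8083/10000
7 7 789/1000
DF(6y) is solved at step 6

step 1 [1y] swap r/1=209/9791: DF=(1 − 209/9791·(0))/(1+209/9791) = 9791/10000 ≈ 0.979100
step 2 [2y] bond c/1=7/200: DF=(415453/400000 − 7/200·(0.979100))/(1+7/200) = 1213/1250 ≈ 0.970400
step 3 [3y] swap r/1=141/5758: DF=(1 − 141/5758·(0.979100+0.970400))/(1+141/5758) = 1859/2000 ≈ 0.929500
step 4 [4y] bond c/1=33/400: DF=(4773893/4000000 − 33/400·(0.979100+0.970400+0.929500))/(1+33/400) = 8831/10000 ≈ 0.883100
step 5 [5y] swap r/1=1517/46104: DF=(1 − 1517/46104·(0.979100+0.970400+0.929500+0.883100))/(1+1517/46104) = 8483/10000 ≈ 0.848300
step 6 [6y] zero: DF = P = 8083/10000 ≈ 0.808300
step 7 [7y] bond c/1=17/400: DF=(4211309/4000000 − 17/400·(0.979100+0.970400+0.929500+0.883100+0.848300+0.808300))/(1+17/400) = 789/1000 ≈ 0.789000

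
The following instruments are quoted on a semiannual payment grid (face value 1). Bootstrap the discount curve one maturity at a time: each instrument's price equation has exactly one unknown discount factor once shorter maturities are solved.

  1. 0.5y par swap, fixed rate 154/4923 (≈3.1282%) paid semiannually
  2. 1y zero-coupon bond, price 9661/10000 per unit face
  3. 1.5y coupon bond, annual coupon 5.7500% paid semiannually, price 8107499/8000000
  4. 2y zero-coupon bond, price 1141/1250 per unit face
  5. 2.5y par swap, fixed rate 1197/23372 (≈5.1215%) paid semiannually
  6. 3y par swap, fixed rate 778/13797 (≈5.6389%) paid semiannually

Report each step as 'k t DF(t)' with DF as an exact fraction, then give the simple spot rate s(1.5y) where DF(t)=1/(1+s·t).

step 1 [0.5y] swap r/2=77/4923: DF=(1 − 77/4923·(0))/(1+77/4923) = 4923/5000 ≈ 0.984600
step 2 [1y] zero: DF = P = 9661/10000 ≈ 0.966100
step 3 [1.5y] bond c/2=23/800: DF=(8107499/8000000 − 23/800·(0.984600+0.966100))/(1+23/800) = 4653/5000 ≈ 0.930600
step 4 [2y] zero: DF = P = 1141/1250 ≈ 0.912800
step 5 [2.5y] swap r/2=1197/46744: DF=(1 − 1197/46744·(0.984600+0.966100+0.930600+0.912800))/(1+1197/46744) = 8803/10000 ≈ 0.880300
step 6 [3y] swap r/2=389/13797: DF=(1 − 389/13797·(0.984600+0.966100+0.930600+0.912800+0.880300))/(1+389/13797) = 2111/2500 ≈ 0.844400

1 1/2 4923/5000
2 1 9661/10000
3 3/2 4653/5000
4 2 1141/1250
5 5/2 8803/10000
6 3 2111/2500
s(1.5y) = (1/(4653/5000) − 1)/(3/2) = 694/13959 ≈ 4.9717%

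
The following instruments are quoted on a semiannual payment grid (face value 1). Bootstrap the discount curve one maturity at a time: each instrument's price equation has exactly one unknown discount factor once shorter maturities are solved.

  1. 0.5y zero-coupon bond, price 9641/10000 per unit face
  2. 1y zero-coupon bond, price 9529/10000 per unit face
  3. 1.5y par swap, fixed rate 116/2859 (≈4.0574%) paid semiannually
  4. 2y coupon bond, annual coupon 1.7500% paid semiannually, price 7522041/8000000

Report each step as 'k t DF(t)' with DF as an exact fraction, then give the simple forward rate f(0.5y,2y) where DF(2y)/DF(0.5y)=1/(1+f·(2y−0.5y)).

step 1 [0.5y] zero: DF = P = 9641/10000 ≈ 0.964100
step 2 [1y] zero: DF = P = 9529/10000 ≈ 0.952900
step 3 [1.5y] swap r/2=58/2859: DF=(1 − 58/2859·(0.964100+0.952900))/(1+58/2859) = 471/500 ≈ 0.942000
step 4 [2y] bond c/2=7/800: DF=(7522041/8000000 − 7/800·(0.964100+0.952900+0.942000))/(1+7/800) = 9073/10000 ≈ 0.907300

1 1/2 9641/10000
2 1 9529/10000
3 3/2 471/500
4 2 9073/10000
f(0.5y,2y) = ((9641/10000)/(9073/10000) − 1)/(3/2) = 1136/27219 ≈ 4.1736%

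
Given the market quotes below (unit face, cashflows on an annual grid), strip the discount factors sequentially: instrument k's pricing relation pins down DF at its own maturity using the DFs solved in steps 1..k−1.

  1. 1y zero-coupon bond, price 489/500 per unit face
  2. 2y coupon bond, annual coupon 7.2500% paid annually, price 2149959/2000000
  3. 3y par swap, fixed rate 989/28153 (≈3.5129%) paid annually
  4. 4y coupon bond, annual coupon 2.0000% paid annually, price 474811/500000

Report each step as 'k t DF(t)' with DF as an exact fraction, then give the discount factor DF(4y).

1 1 489/500
2 2 4681/5000
3 3 9011/10000
4 4 4379/5000
DF(4y) = 4379/5000 ≈ 0.875800

step 1 [1y] zero: DF = P = 489/500 ≈ 0.978000
step 2 [2y] bond c/1=29/400: DF=(2149959/2000000 − 29/400·(0.978000))/(1+29/400) = 4681/5000 ≈ 0.936200
step 3 [3y] swap r/1=989/28153: DF=(1 − 989/28153·(0.978000+0.936200))/(1+989/28153) = 9011/10000 ≈ 0.901100
step 4 [4y] bond c/1=1/50: DF=(474811/500000 − 1/50·(0.978000+0.936200+0.901100))/(1+1/50) = 4379/5000 ≈ 0.875800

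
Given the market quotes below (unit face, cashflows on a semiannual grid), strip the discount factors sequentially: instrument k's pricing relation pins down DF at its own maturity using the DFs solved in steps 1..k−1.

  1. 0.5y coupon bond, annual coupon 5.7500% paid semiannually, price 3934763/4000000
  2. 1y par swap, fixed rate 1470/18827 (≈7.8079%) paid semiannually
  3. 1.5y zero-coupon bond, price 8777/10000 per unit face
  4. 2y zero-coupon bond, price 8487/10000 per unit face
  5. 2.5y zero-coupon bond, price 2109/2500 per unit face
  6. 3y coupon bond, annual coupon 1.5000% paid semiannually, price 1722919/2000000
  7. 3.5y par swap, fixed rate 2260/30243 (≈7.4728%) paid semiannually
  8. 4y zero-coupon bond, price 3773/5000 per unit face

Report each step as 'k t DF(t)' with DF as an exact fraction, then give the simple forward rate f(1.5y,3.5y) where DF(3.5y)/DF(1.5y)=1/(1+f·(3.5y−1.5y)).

1 1/2 4781/5000
2 1 1853/2000
3 3/2 8777/10000
4 2 8487/10000
5 5/2 2109/2500
6 3 8219/10000
7 7/2 387/500
8 4 3773/5000
f(1.5y,3.5y) = ((8777/10000)/(387/500) − 1)/(2) = 1037/15480 ≈ 6.6990%

step 1 [0.5y] bond c/2=23/800: DF=(3934763/4000000 − 23/800·(0))/(1+23/800) = 4781/5000 ≈ 0.956200
step 2 [1y] swap r/2=735/18827: DF=(1 − 735/18827·(0.956200))/(1+735/18827) = 1853/2000 ≈ 0.926500
step 3 [1.5y] zero: DF = P = 8777/10000 ≈ 0.877700
step 4 [2y] zero: DF = P = 8487/10000 ≈ 0.848700
step 5 [2.5y] zero: DF = P = 2109/2500 ≈ 0.843600
step 6 [3y] bond c/2=3/400: DF=(1722919/2000000 − 3/400·(0.956200+0.926500+0.877700+0.848700+0.843600))/(1+3/400) = 8219/10000 ≈ 0.821900
step 7 [3.5y] swap r/2=1130/30243: DF=(1 − 1130/30243·(0.956200+0.926500+0.877700+0.848700+0.843600+0.821900))/(1+1130/30243) = 387/500 ≈ 0.774000
step 8 [4y] zero: DF = P = 3773/5000 ≈ 0.754600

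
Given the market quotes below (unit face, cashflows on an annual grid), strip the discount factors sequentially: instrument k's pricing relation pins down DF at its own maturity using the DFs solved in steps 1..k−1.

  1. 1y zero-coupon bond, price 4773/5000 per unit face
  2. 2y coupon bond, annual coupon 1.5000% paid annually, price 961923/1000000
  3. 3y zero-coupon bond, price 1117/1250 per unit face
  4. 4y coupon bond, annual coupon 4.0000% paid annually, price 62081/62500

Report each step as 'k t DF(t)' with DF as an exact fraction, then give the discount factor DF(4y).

1 1 4773/5000
2 2 1167/1250
3 3 1117/1250
4 4 8481/10000
DF(4y) = 8481/10000 ≈ 0.848100

step 1 [1y] zero: DF = P = 4773/5000 ≈ 0.954600
step 2 [2y] bond c/1=3/200: DF=(961923/1000000 − 3/200·(0.954600))/(1+3/200) = 1167/1250 ≈ 0.933600
step 3 [3y] zero: DF = P = 1117/1250 ≈ 0.893600
step 4 [4y] bond c/1=1/25: DF=(62081/62500 − 1/25·(0.954600+0.933600+0.893600))/(1+1/25) = 8481/10000 ≈ 0.848100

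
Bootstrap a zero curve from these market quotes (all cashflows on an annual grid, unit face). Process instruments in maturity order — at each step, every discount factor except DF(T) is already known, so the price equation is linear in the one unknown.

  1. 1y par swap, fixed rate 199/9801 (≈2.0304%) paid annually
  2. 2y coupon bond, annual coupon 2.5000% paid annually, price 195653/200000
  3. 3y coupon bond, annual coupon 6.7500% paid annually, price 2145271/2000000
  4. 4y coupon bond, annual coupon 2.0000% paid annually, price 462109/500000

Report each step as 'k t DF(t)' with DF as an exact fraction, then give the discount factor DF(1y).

step 1 [1y] swap r/1=199/9801: DF=(1 − 199/9801·(0))/(1+199/9801) = 9801/10000 ≈ 0.980100
step 2 [2y] bond c/1=1/40: DF=(195653/200000 − 1/40·(0.980100))/(1+1/40) = 1861/2000 ≈ 0.930500
step 3 [3y] bond c/1=27/400: DF=(2145271/2000000 − 27/400·(0.980100+0.930500))/(1+27/400) = 221/250 ≈ 0.884000
step 4 [4y] bond c/1=1/50: DF=(462109/500000 − 1/50·(0.980100+0.930500+0.884000))/(1+1/50) = 8513/10000 ≈ 0.851300

1 1 9801/10000
2 2 1861/2000
3 3 221/250
4 4 8513/10000
DF(1y) = 9801/10000 ≈ 0.980100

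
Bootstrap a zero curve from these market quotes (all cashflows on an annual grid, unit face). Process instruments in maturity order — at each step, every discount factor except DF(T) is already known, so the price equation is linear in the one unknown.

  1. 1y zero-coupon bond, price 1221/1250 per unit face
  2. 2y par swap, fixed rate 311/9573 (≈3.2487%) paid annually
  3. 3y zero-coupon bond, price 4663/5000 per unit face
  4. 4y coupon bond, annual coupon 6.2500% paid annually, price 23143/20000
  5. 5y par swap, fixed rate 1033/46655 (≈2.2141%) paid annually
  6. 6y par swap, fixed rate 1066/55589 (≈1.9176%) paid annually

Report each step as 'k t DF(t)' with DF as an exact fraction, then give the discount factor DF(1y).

step 1 [1y] zero: DF = P = 1221/1250 ≈ 0.976800
step 2 [2y] swap r/1=311/9573: DF=(1 − 311/9573·(0.976800))/(1+311/9573) = 4689/5000 ≈ 0.937800
step 3 [3y] zero: DF = P = 4663/5000 ≈ 0.932600
step 4 [4y] bond c/1=1/16: DF=(23143/20000 − 1/16·(0.976800+0.937800+0.932600))/(1+1/16) = 576/625 ≈ 0.921600
step 5 [5y] swap r/1=1033/46655: DF=(1 − 1033/46655·(0.976800+0.937800+0.932600+0.921600))/(1+1033/46655) = 8967/10000 ≈ 0.896700
step 6 [6y] swap r/1=1066/55589: DF=(1 − 1066/55589·(0.976800+0.937800+0.932600+0.921600+0.896700))/(1+1066/55589) = 4467/5000 ≈ 0.893400

1 1 1221/1250
2 2 4689/5000
3 3 4663/5000
4 4 576/625
5 5 8967/10000
6 6 4467/5000
DF(1y) = 1221/1250 ≈ 0.976800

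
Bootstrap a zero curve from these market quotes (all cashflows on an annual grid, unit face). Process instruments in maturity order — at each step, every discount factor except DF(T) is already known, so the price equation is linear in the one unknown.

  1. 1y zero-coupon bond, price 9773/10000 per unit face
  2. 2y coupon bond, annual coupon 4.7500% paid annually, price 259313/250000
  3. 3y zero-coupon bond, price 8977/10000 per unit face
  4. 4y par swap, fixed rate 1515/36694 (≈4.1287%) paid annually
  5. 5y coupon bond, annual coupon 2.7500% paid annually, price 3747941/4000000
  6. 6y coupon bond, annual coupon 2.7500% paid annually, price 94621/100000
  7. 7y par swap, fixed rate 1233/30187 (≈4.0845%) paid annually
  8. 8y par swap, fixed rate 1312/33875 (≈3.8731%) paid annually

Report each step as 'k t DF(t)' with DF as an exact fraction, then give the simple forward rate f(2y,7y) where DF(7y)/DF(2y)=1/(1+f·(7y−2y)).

step 1 [1y] zero: DF = P = 9773/10000 ≈ 0.977300
step 2 [2y] bond c/1=19/400: DF=(259313/250000 − 19/400·(0.977300))/(1+19/400) = 9459/10000 ≈ 0.945900
step 3 [3y] zero: DF = P = 8977/10000 ≈ 0.897700
step 4 [4y] swap r/1=1515/36694: DF=(1 − 1515/36694·(0.977300+0.945900+0.897700))/(1+1515/36694) = 1697/2000 ≈ 0.848500
step 5 [5y] bond c/1=11/400: DF=(3747941/4000000 − 11/400·(0.977300+0.945900+0.897700+0.848500))/(1+11/400) = 8137/10000 ≈ 0.813700
step 6 [6y] bond c/1=11/400: DF=(94621/100000 − 11/400·(0.977300+0.945900+0.897700+0.848500+0.813700))/(1+11/400) = 8009/10000 ≈ 0.800900
step 7 [7y] swap r/1=1233/30187: DF=(1 − 1233/30187·(0.977300+0.945900+0.897700+0.848500+0.813700+0.800900))/(1+1233/30187) = 3767/5000 ≈ 0.753400
step 8 [8y] swap r/1=1312/33875: DF=(1 − 1312/33875·(0.977300+0.945900+0.897700+0.848500+0.813700+0.800900+0.753400))/(1+1312/33875) = 461/625 ≈ 0.737600

1 1 9773/10000
2 2 9459/10000
3 3 8977/10000
4 4 1697/2000
5 5 8137/10000
6 6 8009/10000
7 7 3767/5000
8 8 461/625
f(2y,7y) = ((9459/10000)/(3767/5000) − 1)/(5) = 385/7534 ≈ 5.1102%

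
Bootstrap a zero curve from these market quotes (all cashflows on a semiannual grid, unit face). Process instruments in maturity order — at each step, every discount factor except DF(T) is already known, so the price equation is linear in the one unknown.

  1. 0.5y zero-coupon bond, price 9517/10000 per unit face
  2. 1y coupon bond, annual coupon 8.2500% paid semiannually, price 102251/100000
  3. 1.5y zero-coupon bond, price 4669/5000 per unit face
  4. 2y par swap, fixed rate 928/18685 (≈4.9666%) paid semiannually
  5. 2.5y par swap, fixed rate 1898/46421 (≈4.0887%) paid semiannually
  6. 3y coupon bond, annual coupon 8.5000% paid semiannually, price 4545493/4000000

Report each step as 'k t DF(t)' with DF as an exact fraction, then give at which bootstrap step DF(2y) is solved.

step 1 [0.5y] zero: DF = P = 9517/10000 ≈ 0.951700
step 2 [1y] bond c/2=33/800: DF=(102251/100000 − 33/800·(0.951700))/(1+33/800) = 9443/10000 ≈ 0.944300
step 3 [1.5y] zero: DF = P = 4669/5000 ≈ 0.933800
step 4 [2y] swap r/2=464/18685: DF=(1 − 464/18685·(0.951700+0.944300+0.933800))/(1+464/18685) = 567/625 ≈ 0.907200
step 5 [2.5y] swap r/2=949/46421: DF=(1 − 949/46421·(0.951700+0.944300+0.933800+0.907200))/(1+949/46421) = 9051/10000 ≈ 0.905100
step 6 [3y] bond c/2=17/400: DF=(4545493/4000000 − 17/400·(0.951700+0.944300+0.933800+0.907200+0.905100))/(1+17/400) = 563/625 ≈ 0.900800

1 1/2 9517/10000
2 1 9443/10000
3 3/2 4669/5000
4 2 567/625
5 5/2 9051/10000
6 3 563/625
DF(2y) is solved at step 4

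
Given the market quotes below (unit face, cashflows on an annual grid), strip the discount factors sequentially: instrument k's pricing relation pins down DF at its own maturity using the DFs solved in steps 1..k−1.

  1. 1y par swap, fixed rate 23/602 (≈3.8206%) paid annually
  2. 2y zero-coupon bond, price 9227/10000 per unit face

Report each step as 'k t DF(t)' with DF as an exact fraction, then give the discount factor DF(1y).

1 1 602/625
2 2 9227/10000
DF(1y) = 602/625 ≈ 0.963200

step 1 [1y] swap r/1=23/602: DF=(1 − 23/602·(0))/(1+23/602) = 602/625 ≈ 0.963200
step 2 [2y] zero: DF = P = 9227/10000 ≈ 0.922700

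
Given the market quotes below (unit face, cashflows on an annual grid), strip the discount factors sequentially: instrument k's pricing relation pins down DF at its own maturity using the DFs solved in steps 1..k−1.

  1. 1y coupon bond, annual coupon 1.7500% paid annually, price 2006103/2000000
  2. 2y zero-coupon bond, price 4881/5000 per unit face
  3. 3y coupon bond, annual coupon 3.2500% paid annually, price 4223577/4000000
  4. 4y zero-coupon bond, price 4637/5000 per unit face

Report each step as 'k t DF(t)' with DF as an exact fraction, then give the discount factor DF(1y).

step 1 [1y] bond c/1=7/400: DF=(2006103/2000000 − 7/400·(0))/(1+7/400) = 4929/5000 ≈ 0.985800
step 2 [2y] zero: DF = P = 4881/5000 ≈ 0.976200
step 3 [3y] bond c/1=13/400: DF=(4223577/4000000 − 13/400·(0.985800+0.976200))/(1+13/400) = 9609/10000 ≈ 0.960900
step 4 [4y] zero: DF = P = 4637/5000 ≈ 0.927400

1 1 4929/5000
2 2 4881/5000
3 3 9609/10000
4 4 4637/5000
DF(1y) = 4929/5000 ≈ 0.985800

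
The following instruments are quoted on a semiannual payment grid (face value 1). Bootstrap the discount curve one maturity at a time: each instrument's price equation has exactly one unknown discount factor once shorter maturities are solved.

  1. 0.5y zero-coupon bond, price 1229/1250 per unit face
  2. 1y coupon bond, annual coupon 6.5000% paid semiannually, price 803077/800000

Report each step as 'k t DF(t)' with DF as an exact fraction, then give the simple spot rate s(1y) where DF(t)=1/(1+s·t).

1 1/2 1229/1250
2 1 9413/10000
s(1y) = (1/(9413/10000) − 1)/(1) = 587/9413 ≈ 6.2361%

step 1 [0.5y] zero: DF = P = 1229/1250 ≈ 0.983200
step 2 [1y] bond c/2=13/400: DF=(803077/800000 − 13/400·(0.983200))/(1+13/400) = 9413/10000 ≈ 0.941300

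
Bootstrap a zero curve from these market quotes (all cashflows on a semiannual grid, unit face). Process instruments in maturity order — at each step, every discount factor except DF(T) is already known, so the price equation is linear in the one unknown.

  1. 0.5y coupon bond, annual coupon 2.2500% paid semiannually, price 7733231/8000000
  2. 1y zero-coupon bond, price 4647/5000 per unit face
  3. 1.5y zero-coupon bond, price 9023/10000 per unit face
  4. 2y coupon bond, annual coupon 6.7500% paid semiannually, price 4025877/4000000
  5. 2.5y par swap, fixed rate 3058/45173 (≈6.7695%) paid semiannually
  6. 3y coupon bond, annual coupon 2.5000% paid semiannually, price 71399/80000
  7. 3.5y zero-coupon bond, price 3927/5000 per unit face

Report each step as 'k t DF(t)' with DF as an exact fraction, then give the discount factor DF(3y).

step 1 [0.5y] bond c/2=9/800: DF=(7733231/8000000 − 9/800·(0))/(1+9/800) = 9559/10000 ≈ 0.955900
step 2 [1y] zero: DF = P = 4647/5000 ≈ 0.929400
step 3 [1.5y] zero: DF = P = 9023/10000 ≈ 0.902300
step 4 [2y] bond c/2=27/800: DF=(4025877/4000000 − 27/800·(0.955900+0.929400+0.902300))/(1+27/800) = 4413/5000 ≈ 0.882600
step 5 [2.5y] swap r/2=1529/45173: DF=(1 − 1529/45173·(0.955900+0.929400+0.902300+0.882600))/(1+1529/45173) = 8471/10000 ≈ 0.847100
step 6 [3y] bond c/2=1/80: DF=(71399/80000 − 1/80·(0.955900+0.929400+0.902300+0.882600+0.847100))/(1+1/80) = 8257/10000 ≈ 0.825700
step 7 [3.5y] zero: DF = P = 3927/5000 ≈ 0.785400

1 1/2 9559/10000
2 1 4647/5000
3 3/2 9023/10000
4 2 4413/5000
5 5/2 8471/10000
6 3 8257/10000
7 7/2 3927/5000
DF(3y) = 8257/10000 ≈ 0.825700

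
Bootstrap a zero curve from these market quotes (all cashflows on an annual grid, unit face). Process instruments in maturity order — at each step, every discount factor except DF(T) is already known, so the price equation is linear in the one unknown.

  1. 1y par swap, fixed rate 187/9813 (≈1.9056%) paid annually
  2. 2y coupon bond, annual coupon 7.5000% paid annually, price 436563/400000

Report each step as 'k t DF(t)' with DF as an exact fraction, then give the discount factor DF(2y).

step 1 [1y] swap r/1=187/9813: DF=(1 − 187/9813·(0))/(1+187/9813) = 9813/10000 ≈ 0.981300
step 2 [2y] bond c/1=3/40: DF=(436563/400000 − 3/40·(0.981300))/(1+3/40) = 2367/2500 ≈ 0.946800

1 1 9813/10000
2 2 2367/2500
DF(2y) = 2367/2500 ≈ 0.946800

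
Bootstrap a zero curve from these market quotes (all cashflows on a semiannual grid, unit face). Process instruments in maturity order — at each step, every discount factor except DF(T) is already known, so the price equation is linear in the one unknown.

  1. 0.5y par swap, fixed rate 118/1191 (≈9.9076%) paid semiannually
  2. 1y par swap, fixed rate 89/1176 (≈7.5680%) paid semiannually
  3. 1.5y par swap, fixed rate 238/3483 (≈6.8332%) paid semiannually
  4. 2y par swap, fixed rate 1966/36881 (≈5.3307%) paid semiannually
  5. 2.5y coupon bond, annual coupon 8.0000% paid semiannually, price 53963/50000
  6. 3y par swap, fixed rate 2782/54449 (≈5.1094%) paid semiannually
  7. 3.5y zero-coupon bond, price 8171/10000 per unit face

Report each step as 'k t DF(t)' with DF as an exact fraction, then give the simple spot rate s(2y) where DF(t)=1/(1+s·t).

1 1/2 1191/1250
2 1 1161/1250
3 3/2 1131/1250
4 2 9017/10000
5 5/2 8959/10000
6 3 8609/10000
7 7/2 8171/10000
s(2y) = (1/(9017/10000) − 1)/(2) = 983/18034 ≈ 5.4508%

step 1 [0.5y] swap r/2=59/1191: DF=(1 − 59/1191·(0))/(1+59/1191) = 1191/1250 ≈ 0.952800
step 2 [1y] swap r/2=89/2352: DF=(1 − 89/2352·(0.952800))/(1+89/2352) = 1161/1250 ≈ 0.928800
step 3 [1.5y] swap r/2=119/3483: DF=(1 − 119/3483·(0.952800+0.928800))/(1+119/3483) = 1131/1250 ≈ 0.904800
step 4 [2y] swap r/2=983/36881: DF=(1 − 983/36881·(0.952800+0.928800+0.904800))/(1+983/36881) = 9017/10000 ≈ 0.901700
step 5 [2.5y] bond c/2=1/25: DF=(53963/50000 − 1/25·(0.952800+0.928800+0.904800+0.901700))/(1+1/25) = 8959/10000 ≈ 0.895900
step 6 [3y] swap r/2=1391/54449: DF=(1 − 1391/54449·(0.952800+0.928800+0.904800+0.901700+0.895900))/(1+1391/54449) = 8609/10000 ≈ 0.860900
step 7 [3.5y] zero: DF = P = 8171/10000 ≈ 0.817100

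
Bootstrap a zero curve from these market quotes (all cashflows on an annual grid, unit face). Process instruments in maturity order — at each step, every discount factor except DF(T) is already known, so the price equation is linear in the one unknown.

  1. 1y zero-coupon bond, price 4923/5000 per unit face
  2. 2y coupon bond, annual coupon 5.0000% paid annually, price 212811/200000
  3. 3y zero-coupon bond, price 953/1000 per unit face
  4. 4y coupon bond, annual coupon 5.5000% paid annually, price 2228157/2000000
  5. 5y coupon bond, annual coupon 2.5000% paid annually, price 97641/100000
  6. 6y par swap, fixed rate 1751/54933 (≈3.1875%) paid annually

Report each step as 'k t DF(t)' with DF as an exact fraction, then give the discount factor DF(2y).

1 1 4923/5000
2 2 1933/2000
3 3 953/1000
4 4 4523/5000
5 5 8597/10000
6 6 8249/10000
DF(2y) = 1933/2000 ≈ 0.966500

step 1 [1y] zero: DF = P = 4923/5000 ≈ 0.984600
step 2 [2y] bond c/1=1/20: DF=(212811/200000 − 1/20·(0.984600))/(1+1/20) = 1933/2000 ≈ 0.966500
step 3 [3y] zero: DF = P = 953/1000 ≈ 0.953000
step 4 [4y] bond c/1=11/200: DF=(2228157/2000000 − 11/200·(0.984600+0.966500+0.953000))/(1+11/200) = 4523/5000 ≈ 0.904600
step 5 [5y] bond c/1=1/40: DF=(97641/100000 − 1/40·(0.984600+0.966500+0.953000+0.904600))/(1+1/40) = 8597/10000 ≈ 0.859700
step 6 [6y] swap r/1=1751/54933: DF=(1 − 1751/54933·(0.984600+0.966500+0.953000+0.904600+0.859700))/(1+1751/54933) = 8249/10000 ≈ 0.824900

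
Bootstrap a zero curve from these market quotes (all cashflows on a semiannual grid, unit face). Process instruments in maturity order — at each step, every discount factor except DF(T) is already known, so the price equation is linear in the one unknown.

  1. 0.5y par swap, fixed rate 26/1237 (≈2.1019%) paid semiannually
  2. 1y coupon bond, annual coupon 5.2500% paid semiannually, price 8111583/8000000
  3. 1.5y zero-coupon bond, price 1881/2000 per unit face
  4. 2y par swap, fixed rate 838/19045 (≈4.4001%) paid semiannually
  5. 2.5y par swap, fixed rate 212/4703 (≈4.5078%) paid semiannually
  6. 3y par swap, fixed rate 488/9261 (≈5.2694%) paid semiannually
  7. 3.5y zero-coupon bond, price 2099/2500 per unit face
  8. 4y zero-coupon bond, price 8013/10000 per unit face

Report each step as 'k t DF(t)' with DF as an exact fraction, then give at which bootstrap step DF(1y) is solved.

1 1/2 1237/1250
2 1 9627/10000
3 3/2 1881/2000
4 2 4581/5000
5 5/2 447/500
6 3 1067/1250
7 7/2 2099/2500
8 4 8013/10000
DF(1y) is solved at step 2

step 1 [0.5y] swap r/2=13/1237: DF=(1 − 13/1237·(0))/(1+13/1237) = 1237/1250 ≈ 0.989600
step 2 [1y] bond c/2=21/800: DF=(8111583/8000000 − 21/800·(0.989600))/(1+21/800) = 9627/10000 ≈ 0.962700
step 3 [1.5y] zero: DF = P = 1881/2000 ≈ 0.940500
step 4 [2y] swap r/2=419/19045: DF=(1 − 419/19045·(0.989600+0.962700+0.940500))/(1+419/19045) = 4581/5000 ≈ 0.916200
step 5 [2.5y] swap r/2=106/4703: DF=(1 − 106/4703·(0.989600+0.962700+0.940500+0.916200))/(1+106/4703) = 447/500 ≈ 0.894000
step 6 [3y] swap r/2=244/9261: DF=(1 − 244/9261·(0.989600+0.962700+0.940500+0.916200+0.894000))/(1+244/9261) = 1067/1250 ≈ 0.853600
step 7 [3.5y] zero: DF = P = 2099/2500 ≈ 0.839600
step 8 [4y] zero: DF = P = 8013/10000 ≈ 0.801300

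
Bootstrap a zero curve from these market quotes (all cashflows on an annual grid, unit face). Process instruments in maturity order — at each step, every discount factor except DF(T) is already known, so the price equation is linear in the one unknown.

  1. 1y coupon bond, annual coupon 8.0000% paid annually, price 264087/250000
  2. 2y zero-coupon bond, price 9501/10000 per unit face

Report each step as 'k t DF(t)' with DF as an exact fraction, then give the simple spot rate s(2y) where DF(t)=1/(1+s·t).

step 1 [1y] bond c/1=2/25: DF=(264087/250000 − 2/25·(0))/(1+2/25) = 9781/10000 ≈ 0.978100
step 2 [2y] zero: DF = P = 9501/10000 ≈ 0.950100

1 1 9781/10000
2 2 9501/10000
s(2y) = (1/(9501/10000) − 1)/(2) = 499/19002 ≈ 2.6260%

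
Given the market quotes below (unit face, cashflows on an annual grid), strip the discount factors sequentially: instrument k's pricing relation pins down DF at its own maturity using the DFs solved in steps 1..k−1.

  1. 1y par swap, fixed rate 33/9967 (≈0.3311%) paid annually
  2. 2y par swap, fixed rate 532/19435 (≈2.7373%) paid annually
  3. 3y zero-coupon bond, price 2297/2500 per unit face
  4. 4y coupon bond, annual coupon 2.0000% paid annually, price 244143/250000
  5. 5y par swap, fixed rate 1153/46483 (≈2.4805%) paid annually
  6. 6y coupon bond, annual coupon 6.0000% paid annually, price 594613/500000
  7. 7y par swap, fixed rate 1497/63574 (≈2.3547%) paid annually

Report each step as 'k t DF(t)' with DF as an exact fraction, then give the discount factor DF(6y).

step 1 [1y] swap r/1=33/9967: DF=(1 − 33/9967·(0))/(1+33/9967) = 9967/10000 ≈ 0.996700
step 2 [2y] swap r/1=532/19435: DF=(1 − 532/19435·(0.996700))/(1+532/19435) = 2367/2500 ≈ 0.946800
step 3 [3y] zero: DF = P = 2297/2500 ≈ 0.918800
step 4 [4y] bond c/1=1/50: DF=(244143/250000 − 1/50·(0.996700+0.946800+0.918800))/(1+1/50) = 9013/10000 ≈ 0.901300
step 5 [5y] swap r/1=1153/46483: DF=(1 − 1153/46483·(0.996700+0.946800+0.918800+0.901300))/(1+1153/46483) = 8847/10000 ≈ 0.884700
step 6 [6y] bond c/1=3/50: DF=(594613/500000 − 3/50·(0.996700+0.946800+0.918800+0.901300+0.884700))/(1+3/50) = 2147/2500 ≈ 0.858800
step 7 [7y] swap r/1=1497/63574: DF=(1 − 1497/63574·(0.996700+0.946800+0.918800+0.901300+0.884700+0.858800))/(1+1497/63574) = 8503/10000 ≈ 0.850300

1 1 9967/10000
2 2 2367/2500
3 3 2297/2500
4 4 9013/10000
5 5 8847/10000
6 6 2147/2500
7 7 8503/10000
DF(6y) = 2147/2500 ≈ 0.858800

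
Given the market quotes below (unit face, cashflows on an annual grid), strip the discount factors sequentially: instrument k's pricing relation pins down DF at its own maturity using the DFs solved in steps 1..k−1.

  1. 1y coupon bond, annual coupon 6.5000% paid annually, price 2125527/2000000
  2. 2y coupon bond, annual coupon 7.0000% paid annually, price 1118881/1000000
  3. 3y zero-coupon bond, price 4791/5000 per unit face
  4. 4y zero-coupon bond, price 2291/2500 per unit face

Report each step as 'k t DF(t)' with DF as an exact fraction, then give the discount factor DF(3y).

step 1 [1y] bond c/1=13/200: DF=(2125527/2000000 − 13/200·(0))/(1+13/200) = 9979/10000 ≈ 0.997900
step 2 [2y] bond c/1=7/100: DF=(1118881/1000000 − 7/100·(0.997900))/(1+7/100) = 2451/2500 ≈ 0.980400
step 3 [3y] zero: DF = P = 4791/5000 ≈ 0.958200
step 4 [4y] zero: DF = P = 2291/2500 ≈ 0.916400

1 1 9979/10000
2 2 2451/2500
3 3 4791/5000
4 4 2291/2500
DF(3y) = 4791/5000 ≈ 0.958200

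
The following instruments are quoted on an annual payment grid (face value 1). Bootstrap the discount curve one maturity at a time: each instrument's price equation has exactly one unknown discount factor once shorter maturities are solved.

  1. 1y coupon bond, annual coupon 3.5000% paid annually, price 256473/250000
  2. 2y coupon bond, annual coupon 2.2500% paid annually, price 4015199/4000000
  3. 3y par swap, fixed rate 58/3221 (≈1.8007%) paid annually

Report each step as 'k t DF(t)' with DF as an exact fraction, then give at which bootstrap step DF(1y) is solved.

1 1 1239/1250
2 2 9599/10000
3 3 4739/5000
DF(1y) is solved at step 1

step 1 [1y] bond c/1=7/200: DF=(256473/250000 − 7/200·(0))/(1+7/200) = 1239/1250 ≈ 0.991200
step 2 [2y] bond c/1=9/400: DF=(4015199/4000000 − 9/400·(0.991200))/(1+9/400) = 9599/10000 ≈ 0.959900
step 3 [3y] swap r/1=58/3221: DF=(1 − 58/3221·(0.991200+0.959900))/(1+58/3221) = 4739/5000 ≈ 0.947800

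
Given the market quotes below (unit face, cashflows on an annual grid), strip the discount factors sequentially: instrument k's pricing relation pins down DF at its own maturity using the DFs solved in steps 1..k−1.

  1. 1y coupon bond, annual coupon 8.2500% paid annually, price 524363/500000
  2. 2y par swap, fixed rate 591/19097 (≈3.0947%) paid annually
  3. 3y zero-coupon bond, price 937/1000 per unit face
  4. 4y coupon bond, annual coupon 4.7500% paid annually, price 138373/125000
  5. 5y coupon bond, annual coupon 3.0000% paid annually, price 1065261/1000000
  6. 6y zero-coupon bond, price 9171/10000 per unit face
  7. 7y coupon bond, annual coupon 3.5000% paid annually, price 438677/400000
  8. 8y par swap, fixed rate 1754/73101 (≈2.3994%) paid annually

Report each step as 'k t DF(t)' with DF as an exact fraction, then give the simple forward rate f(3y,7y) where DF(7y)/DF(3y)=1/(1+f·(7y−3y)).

step 1 [1y] bond c/1=33/400: DF=(524363/500000 − 33/400·(0))/(1+33/400) = 1211/1250 ≈ 0.968800
step 2 [2y] swap r/1=591/19097: DF=(1 − 591/19097·(0.968800))/(1+591/19097) = 9409/10000 ≈ 0.940900
step 3 [3y] zero: DF = P = 937/1000 ≈ 0.937000
step 4 [4y] bond c/1=19/400: DF=(138373/125000 − 19/400·(0.968800+0.940900+0.937000))/(1+19/400) = 9277/10000 ≈ 0.927700
step 5 [5y] bond c/1=3/100: DF=(1065261/1000000 − 3/100·(0.968800+0.940900+0.937000+0.927700))/(1+3/100) = 9243/10000 ≈ 0.924300
step 6 [6y] zero: DF = P = 9171/10000 ≈ 0.917100
step 7 [7y] bond c/1=7/200: DF=(438677/400000 − 7/200·(0.968800+0.940900+0.937000+0.927700+0.924300+0.917100))/(1+7/200) = 8697/10000 ≈ 0.869700
step 8 [8y] swap r/1=1754/73101: DF=(1 − 1754/73101·(0.968800+0.940900+0.937000+0.927700+0.924300+0.917100+0.869700))/(1+1754/73101) = 4123/5000 ≈ 0.824600

1 1 1211/1250
2 2 9409/10000
3 3 937/1000
4 4 9277/10000
5 5 9243/10000
6 6 9171/10000
7 7 8697/10000
8 8 4123/5000
f(3y,7y) = ((937/1000)/(8697/10000) − 1)/(4) = 673/34788 ≈ 1.9346%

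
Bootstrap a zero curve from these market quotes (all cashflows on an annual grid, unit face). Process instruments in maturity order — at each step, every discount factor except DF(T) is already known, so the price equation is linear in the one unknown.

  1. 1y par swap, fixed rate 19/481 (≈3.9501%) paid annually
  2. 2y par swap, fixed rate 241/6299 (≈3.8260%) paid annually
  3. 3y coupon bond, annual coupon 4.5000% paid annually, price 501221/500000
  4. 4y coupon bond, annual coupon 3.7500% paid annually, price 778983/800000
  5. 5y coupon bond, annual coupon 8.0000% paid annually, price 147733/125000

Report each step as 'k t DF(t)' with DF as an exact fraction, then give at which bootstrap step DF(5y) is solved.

step 1 [1y] swap r/1=19/481: DF=(1 − 19/481·(0))/(1+19/481) = 481/500 ≈ 0.962000
step 2 [2y] swap r/1=241/6299: DF=(1 − 241/6299·(0.962000))/(1+241/6299) = 9277/10000 ≈ 0.927700
step 3 [3y] bond c/1=9/200: DF=(501221/500000 − 9/200·(0.962000+0.927700))/(1+9/200) = 8779/10000 ≈ 0.877900
step 4 [4y] bond c/1=3/80: DF=(778983/800000 − 3/80·(0.962000+0.927700+0.877900))/(1+3/80) = 1677/2000 ≈ 0.838500
step 5 [5y] bond c/1=2/25: DF=(147733/125000 − 2/25·(0.962000+0.927700+0.877900+0.838500))/(1+2/25) = 517/625 ≈ 0.827200

1 1 481/500
2 2 9277/10000
3 3 8779/10000
4 4 1677/2000
5 5 517/625
DF(5y) is solved at step 5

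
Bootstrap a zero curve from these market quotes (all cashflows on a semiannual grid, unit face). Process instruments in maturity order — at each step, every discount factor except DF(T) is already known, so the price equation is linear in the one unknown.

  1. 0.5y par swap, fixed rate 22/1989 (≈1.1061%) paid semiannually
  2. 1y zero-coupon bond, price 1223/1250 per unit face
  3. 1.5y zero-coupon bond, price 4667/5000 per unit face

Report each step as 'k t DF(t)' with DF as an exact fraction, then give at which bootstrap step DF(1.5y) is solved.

step 1 [0.5y] swap r/2=11/1989: DF=(1 − 11/1989·(0))/(1+11/1989) = 1989/2000 ≈ 0.994500
step 2 [1y] zero: DF = P = 1223/1250 ≈ 0.978400
step 3 [1.5y] zero: DF = P = 4667/5000 ≈ 0.933400

1 1/2 1989/2000
2 1 1223/1250
3 3/2 4667/5000
DF(1.5y) is solved at step 3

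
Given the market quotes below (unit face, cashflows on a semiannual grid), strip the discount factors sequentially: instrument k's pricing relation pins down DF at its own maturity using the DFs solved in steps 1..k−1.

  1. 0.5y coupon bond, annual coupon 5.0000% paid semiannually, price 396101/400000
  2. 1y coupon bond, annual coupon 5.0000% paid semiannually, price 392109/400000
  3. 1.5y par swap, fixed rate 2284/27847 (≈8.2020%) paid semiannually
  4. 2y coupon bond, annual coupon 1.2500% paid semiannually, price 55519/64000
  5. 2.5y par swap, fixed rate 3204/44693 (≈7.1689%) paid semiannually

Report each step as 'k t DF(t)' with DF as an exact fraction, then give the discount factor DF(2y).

step 1 [0.5y] bond c/2=1/40: DF=(396101/400000 − 1/40·(0))/(1+1/40) = 9661/10000 ≈ 0.966100
step 2 [1y] bond c/2=1/40: DF=(392109/400000 − 1/40·(0.966100))/(1+1/40) = 583/625 ≈ 0.932800
step 3 [1.5y] swap r/2=1142/27847: DF=(1 − 1142/27847·(0.966100+0.932800))/(1+1142/27847) = 4429/5000 ≈ 0.885800
step 4 [2y] bond c/2=1/160: DF=(55519/64000 − 1/160·(0.966100+0.932800+0.885800))/(1+1/160) = 528/625 ≈ 0.844800
step 5 [2.5y] swap r/2=1602/44693: DF=(1 − 1602/44693·(0.966100+0.932800+0.885800+0.844800))/(1+1602/44693) = 4199/5000 ≈ 0.839800

1 1/2 9661/10000
2 1 583/625
3 3/2 4429/5000
4 2 528/625
5 5/2 4199/5000
DF(2y) = 528/625 ≈ 0.844800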